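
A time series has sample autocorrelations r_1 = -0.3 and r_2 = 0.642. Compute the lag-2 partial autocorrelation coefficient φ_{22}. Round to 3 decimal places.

0.607

φ_{22} = (r_2 − r_1²) / (1 − r_1²)
r_1² = (-0.3)² = 0.09
Numerator = 0.642 − 0.0900 = 0.5520; denominator = 1 − 0.0900 = 0.9100
φ_{22} = 0.5520 / 0.9100 = 0.607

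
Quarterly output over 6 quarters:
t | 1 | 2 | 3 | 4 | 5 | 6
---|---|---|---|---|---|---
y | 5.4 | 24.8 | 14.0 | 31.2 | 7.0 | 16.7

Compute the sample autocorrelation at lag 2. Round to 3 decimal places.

Mean ȳ = (5.4 + 24.8 + 14.0 + 31.2 + 7.0 + 16.7)/6 = 16.5167
Σ(y_t−ȳ)(y_{t+2}−ȳ) = (27.9769) + (121.6269) + (23.9503) + (2.6919) = 176.2461
Denominator Σ(y_t−ȳ)² = 504.7283
r_2 = 176.2461 / 504.7283 = 0.349

0.349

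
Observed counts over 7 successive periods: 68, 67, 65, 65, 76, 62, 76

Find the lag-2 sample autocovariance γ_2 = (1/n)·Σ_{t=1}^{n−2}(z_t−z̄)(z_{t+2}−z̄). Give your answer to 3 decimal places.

Mean z̄ = (68 + 67 + 65 + 65 + 76 + 62 + 76)/7 = 68.4286
Deviations: -0.4286, -1.4286, -3.4286, -3.4286, 7.5714, -6.4286, 7.5714
Σ_{t=1}^{5}(z_t−z̄)(z_{t+2}−z̄) = 59.7755
γ_2 = 59.7755 / 7 = 8.539

8.539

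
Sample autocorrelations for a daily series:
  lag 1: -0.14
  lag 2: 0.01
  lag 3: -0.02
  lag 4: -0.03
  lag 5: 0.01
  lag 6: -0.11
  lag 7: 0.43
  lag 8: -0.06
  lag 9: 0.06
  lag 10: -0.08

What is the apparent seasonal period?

The largest autocorrelation is r_7 = 0.43; the remaining lags stay at or below 0.06.
The dominant spike at lag 7 indicates a seasonal period of 7.

7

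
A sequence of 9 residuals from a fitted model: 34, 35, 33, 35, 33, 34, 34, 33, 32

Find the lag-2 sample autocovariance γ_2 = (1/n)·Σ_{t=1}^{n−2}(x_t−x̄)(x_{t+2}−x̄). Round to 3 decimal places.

0.160

Mean x̄ = (34 + 35 + 33 + 35 + 33 + 34 + 34 + 33 + 32)/9 = 33.6667
Σ_{t=1}^{7}(x_t−x̄)(x_{t+2}−x̄) = 1.4444
γ_2 = 1.4444 / 9 = 0.160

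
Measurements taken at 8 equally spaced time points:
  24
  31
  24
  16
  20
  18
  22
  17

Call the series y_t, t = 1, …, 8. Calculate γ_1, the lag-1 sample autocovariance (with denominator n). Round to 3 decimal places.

Mean ȳ = (24 + 31 + 24 + 16 + 20 + 18 + 22 + 17)/8 = 21.5000
Σ_{t=1}^{7}(y_t−ȳ)(y_{t+1}−ȳ) = 43.2500
γ_1 = 43.2500 / 8 = 5.406

5.406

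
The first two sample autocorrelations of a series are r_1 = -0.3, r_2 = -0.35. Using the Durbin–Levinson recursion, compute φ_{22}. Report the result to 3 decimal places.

φ_{22} = (r_2 − r_1²) / (1 − r_1²)
r_1² = (-0.3)² = 0.09
Numerator = -0.35 − 0.0900 = -0.4400; denominator = 1 − 0.0900 = 0.9100
φ_{22} = -0.4400 / 0.9100 = -0.484

-0.484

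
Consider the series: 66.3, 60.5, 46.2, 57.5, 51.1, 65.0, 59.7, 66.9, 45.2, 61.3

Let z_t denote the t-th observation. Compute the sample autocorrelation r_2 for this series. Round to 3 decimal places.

0.065

Mean z̄ = (66.3 + 60.5 + 46.2 + 57.5 + 51.1 + 65.0 + 59.7 + 66.9 + 45.2 + 61.3)/10 = 57.9700
Numerator Σ_{t=1}^{8}(z_t−z̄)(z_{t+2}−z̄) = 36.8602
Denominator Σ(z_t−z̄)² = 568.0610
r_2 = 36.8602 / 568.0610 = 0.065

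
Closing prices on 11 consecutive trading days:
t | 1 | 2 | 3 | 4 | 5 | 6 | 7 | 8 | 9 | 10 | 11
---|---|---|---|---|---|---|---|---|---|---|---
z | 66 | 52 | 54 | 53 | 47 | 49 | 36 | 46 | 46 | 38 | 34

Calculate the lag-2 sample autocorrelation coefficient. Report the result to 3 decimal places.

0.242

Mean z̄ = (66 + 52 + 54 + 53 + 47 + 49 + 36 + 46 + 46 + 38 + 34)/11 = 47.3636
Numerator Σ_{t=1}^{9}(z_t−z̄)(z_{t+2}−z̄) = 205.0083
Denominator Σ(z_t−z̄)² = 846.5455
r_2 = 205.0083 / 846.5455 = 0.242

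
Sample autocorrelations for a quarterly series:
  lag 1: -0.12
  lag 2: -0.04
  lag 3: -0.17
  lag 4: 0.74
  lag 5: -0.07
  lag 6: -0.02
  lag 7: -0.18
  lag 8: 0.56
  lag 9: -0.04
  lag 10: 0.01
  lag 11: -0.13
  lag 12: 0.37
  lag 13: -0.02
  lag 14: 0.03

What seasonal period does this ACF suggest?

The largest autocorrelation is r_4 = 0.74, with weaker echoes at lags 8 (0.56) and 12 (0.37); the remaining lags stay at or below 0.03.
The dominant spike at lag 4 indicates a seasonal period of 4.

4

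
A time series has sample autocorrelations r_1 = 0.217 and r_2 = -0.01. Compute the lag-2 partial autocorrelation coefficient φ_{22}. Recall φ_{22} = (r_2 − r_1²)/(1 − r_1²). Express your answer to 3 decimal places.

φ_{22} = (r_2 − r_1²) / (1 − r_1²)
r_1² = (0.217)² = 0.047089
Numerator = -0.01 − 0.0471 = -0.0571; denominator = 1 − 0.0471 = 0.9529
φ_{22} = -0.0571 / 0.9529 = -0.060

-0.060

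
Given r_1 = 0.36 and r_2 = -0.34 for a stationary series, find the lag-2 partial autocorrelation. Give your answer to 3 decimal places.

-0.540

φ_{22} = (r_2 − r_1²) / (1 − r_1²)
r_1² = (0.36)² = 0.1296
Numerator = -0.34 − 0.1296 = -0.4696; denominator = 1 − 0.1296 = 0.8704
φ_{22} = -0.4696 / 0.8704 = -0.540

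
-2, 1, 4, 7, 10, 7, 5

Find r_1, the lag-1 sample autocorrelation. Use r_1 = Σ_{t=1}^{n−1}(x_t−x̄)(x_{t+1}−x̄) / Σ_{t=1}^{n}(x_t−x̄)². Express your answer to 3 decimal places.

0.527

Mean x̄ = (-2 + 1 + 4 + 7 + 10 + 7 + 5)/7 = 4.5714
Deviations from mean: -6.5714, -3.5714, -0.5714, 2.4286, 5.4286, 2.4286, 0.4286
Σ(x_t−x̄)(x_{t+1}−x̄) = (23.4694) + (2.0408) + (-1.3878) + (13.1837) + (13.1837) + (1.0408) = 51.5306
Denominator Σ(x_t−x̄)² = 97.7143
r_1 = 51.5306 / 97.7143 = 0.527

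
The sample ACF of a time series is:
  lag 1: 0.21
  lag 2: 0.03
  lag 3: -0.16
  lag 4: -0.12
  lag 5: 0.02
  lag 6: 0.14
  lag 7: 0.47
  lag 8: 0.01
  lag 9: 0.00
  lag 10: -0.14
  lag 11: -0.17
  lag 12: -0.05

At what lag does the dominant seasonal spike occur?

The largest autocorrelation is r_7 = 0.47; the remaining lags stay at or below 0.21. The elevated value at lag 1 (0.21), dropping to 0.03 at lag 2, reflects decaying short-term dependence rather than seasonality.
The dominant spike at lag 7 indicates a seasonal period of 7.

7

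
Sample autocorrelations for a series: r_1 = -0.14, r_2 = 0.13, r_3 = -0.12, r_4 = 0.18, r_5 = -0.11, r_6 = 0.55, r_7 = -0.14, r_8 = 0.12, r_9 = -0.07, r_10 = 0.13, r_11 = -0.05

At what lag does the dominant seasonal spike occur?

The largest autocorrelation is r_6 = 0.55; the remaining lags stay at or below 0.18.
The dominant spike at lag 6 indicates a seasonal period of 6.

6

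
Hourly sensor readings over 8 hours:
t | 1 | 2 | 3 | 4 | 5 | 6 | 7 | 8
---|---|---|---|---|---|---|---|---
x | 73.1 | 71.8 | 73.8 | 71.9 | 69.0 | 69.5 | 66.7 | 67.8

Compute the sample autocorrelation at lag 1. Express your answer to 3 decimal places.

0.556

Mean x̄ = (73.1 + 71.8 + 73.8 + 71.9 + 69.0 + 69.5 + 66.7 + 67.8)/8 = 70.4500
Numerator Σ_{t=1}^{7}(x_t−x̄)(x_{t+1}−x̄) = 25.7325
Denominator Σ(x_t−x̄)² = 46.2600
r_1 = 25.7325 / 46.2600 = 0.556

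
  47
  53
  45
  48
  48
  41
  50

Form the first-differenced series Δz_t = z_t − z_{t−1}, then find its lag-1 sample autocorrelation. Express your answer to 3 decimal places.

-0.544

First differences Δz: 6, -8, 3, 0, -7, 9
Mean of differences = 0.5000
Numerator Σ(Δz_t−Δz̄)(Δz_{t+1}−Δz̄) = -129.2500
Denominator Σ(Δz_t−Δz̄)² = 237.5000
r_1(Δz) = -129.2500 / 237.5000 = -0.544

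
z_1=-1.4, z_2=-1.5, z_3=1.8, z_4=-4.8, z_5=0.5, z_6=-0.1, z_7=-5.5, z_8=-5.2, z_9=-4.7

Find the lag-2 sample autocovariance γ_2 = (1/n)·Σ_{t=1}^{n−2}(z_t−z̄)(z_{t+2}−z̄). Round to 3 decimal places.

Mean z̄ = (-1.4 − 1.5 + 1.8 − 4.8 + 0.5 − 0.1 − 5.5 − 5.2 − 4.7)/9 = -2.3222
Σ_{t=1}^{7}(z_t−z̄)(z_{t+2}−z̄) = 0.0846
γ_2 = 0.0846 / 9 = 0.009

0.009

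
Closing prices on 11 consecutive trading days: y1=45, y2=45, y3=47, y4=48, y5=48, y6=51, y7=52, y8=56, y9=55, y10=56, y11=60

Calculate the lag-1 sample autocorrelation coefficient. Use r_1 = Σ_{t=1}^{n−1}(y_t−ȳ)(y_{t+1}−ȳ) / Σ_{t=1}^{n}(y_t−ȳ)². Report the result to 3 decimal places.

0.675

Mean ȳ = (45 + 45 + 47 + 48 + 48 + 51 + 52 + 56 + 55 + 56 + 60)/11 = 51.1818
Numerator Σ_{t=1}^{10}(y_t−ȳ)(y_{t+1}−ȳ) = 171.1488
Denominator Σ(y_t−ȳ)² = 253.6364
r_1 = 171.1488 / 253.6364 = 0.675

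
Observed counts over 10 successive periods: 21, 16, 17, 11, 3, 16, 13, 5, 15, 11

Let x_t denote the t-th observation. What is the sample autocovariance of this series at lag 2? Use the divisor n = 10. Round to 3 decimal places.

Mean x̄ = (21 + 16 + 17 + 11 + 3 + 16 + 13 + 5 + 15 + 11)/10 = 12.8000
Σ_{t=1}^{8}(x_t−x̄)(x_{t+2}−x̄) = -30.6800
γ_2 = -30.6800 / 10 = -3.068

-3.068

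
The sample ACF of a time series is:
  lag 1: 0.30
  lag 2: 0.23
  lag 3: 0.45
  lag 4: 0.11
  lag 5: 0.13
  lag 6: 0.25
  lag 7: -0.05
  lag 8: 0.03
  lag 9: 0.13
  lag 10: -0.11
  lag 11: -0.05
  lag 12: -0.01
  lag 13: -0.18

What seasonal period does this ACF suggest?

The largest autocorrelation is r_3 = 0.45; the remaining lags stay at or below 0.30. The elevated value at lag 1 (0.30), dropping to 0.23 at lag 2, reflects decaying short-term dependence rather than seasonality.
The dominant spike at lag 3 indicates a seasonal period of 3.

3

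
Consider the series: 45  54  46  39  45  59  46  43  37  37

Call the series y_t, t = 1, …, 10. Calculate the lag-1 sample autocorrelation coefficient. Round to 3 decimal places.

0.211

Mean ȳ = (45 + 54 + 46 + 39 + 45 + 59 + 46 + 43 + 37 + 37)/10 = 45.1000
Numerator Σ_{t=1}^{9}(y_t−ȳ)(y_{t+1}−ȳ) = 94.0900
Denominator Σ(y_t−ȳ)² = 446.9000
r_1 = 94.0900 / 446.9000 = 0.211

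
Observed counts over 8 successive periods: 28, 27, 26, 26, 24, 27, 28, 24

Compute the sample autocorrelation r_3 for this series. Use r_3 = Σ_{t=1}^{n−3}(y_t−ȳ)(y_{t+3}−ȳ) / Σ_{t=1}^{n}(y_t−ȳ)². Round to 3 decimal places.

Mean ȳ = (28 + 27 + 26 + 26 + 24 + 27 + 28 + 24)/8 = 26.2500
Σ(y_t−ȳ)(y_{t+3}−ȳ) = (-0.4375) + (-1.6875) + (-0.1875) + (-0.4375) + (5.0625) = 2.3125
Denominator Σ(y_t−ȳ)² = 17.5000
r_3 = 2.3125 / 17.5000 = 0.132

0.132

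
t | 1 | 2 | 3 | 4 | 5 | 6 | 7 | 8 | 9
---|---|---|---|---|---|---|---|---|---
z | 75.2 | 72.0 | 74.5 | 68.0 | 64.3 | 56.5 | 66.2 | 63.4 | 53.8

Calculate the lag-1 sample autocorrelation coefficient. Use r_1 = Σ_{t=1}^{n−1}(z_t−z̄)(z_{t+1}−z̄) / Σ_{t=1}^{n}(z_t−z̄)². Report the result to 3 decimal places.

0.371

Mean z̄ = (75.2 + 72.0 + 74.5 + 68.0 + 64.3 + 56.5 + 66.2 + 63.4 + 53.8)/9 = 65.9889
Numerator Σ_{t=1}^{8}(z_t−z̄)(z_{t+1}−z̄) = 165.2821
Denominator Σ(z_t−z̄)² = 445.6689
r_1 = 165.2821 / 445.6689 = 0.371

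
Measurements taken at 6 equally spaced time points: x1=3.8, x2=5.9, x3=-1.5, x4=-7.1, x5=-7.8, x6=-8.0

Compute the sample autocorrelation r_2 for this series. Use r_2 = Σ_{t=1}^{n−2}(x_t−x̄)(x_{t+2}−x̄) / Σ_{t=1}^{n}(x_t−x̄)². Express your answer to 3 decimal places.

-0.064

Mean x̄ = (3.8 + 5.9 − 1.5 − 7.1 − 7.8 − 8.0)/6 = -2.4500
Deviations from mean: 6.2500, 8.3500, 0.9500, -4.6500, -5.3500, -5.5500
Numerator Σ_{t=1}^{4}(x_t−x̄)(x_{t+2}−x̄) = -12.1650
Denominator Σ(x_t−x̄)² = 190.7350
r_2 = -12.1650 / 190.7350 = -0.064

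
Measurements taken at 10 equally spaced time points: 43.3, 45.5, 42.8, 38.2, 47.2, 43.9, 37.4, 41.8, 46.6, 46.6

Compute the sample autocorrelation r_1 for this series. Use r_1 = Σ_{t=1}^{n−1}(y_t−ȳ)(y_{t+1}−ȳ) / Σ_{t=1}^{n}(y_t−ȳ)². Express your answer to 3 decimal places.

Mean ȳ = (43.3 + 45.5 + 42.8 + 38.2 + 47.2 + 43.9 + 37.4 + 41.8 + 46.6 + 46.6)/10 = 43.3300
Numerator Σ_{t=1}^{9}(y_t−ȳ)(y_{t+1}−ȳ) = -4.7609
Denominator Σ(y_t−ȳ)² = 105.5010
r_1 = -4.7609 / 105.5010 = -0.045

-0.045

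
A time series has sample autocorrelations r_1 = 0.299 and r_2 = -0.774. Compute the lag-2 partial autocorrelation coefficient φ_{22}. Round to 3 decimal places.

φ_{22} = (r_2 − r_1²) / (1 − r_1²)
r_1² = (0.299)² = 0.089401
Numerator = -0.774 − 0.0894 = -0.8634; denominator = 1 − 0.0894 = 0.9106
φ_{22} = -0.8634 / 0.9106 = -0.948

-0.948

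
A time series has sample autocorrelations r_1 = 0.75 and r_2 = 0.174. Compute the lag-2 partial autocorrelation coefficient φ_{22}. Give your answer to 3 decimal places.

φ_{22} = (r_2 − r_1²) / (1 − r_1²)
r_1² = (0.75)² = 0.5625
Numerator = 0.174 − 0.5625 = -0.3885; denominator = 1 − 0.5625 = 0.4375
φ_{22} = -0.3885 / 0.4375 = -0.888

-0.888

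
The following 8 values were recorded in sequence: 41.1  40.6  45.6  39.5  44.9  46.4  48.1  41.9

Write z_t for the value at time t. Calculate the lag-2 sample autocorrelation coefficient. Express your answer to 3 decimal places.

-0.005

Mean z̄ = (41.1 + 40.6 + 45.6 + 39.5 + 44.9 + 46.4 + 48.1 + 41.9)/8 = 43.5125
Deviations from mean: -2.4125, -2.9125, 2.0875, -4.0125, 1.3875, 2.8875, 4.5875, -1.6125
Σ(z_t−z̄)(z_{t+2}−z̄) = (-5.0361) + (11.6864) + (2.8964) + (-11.5861) + (6.3652) + (-4.6561) = -0.3303
Denominator Σ(z_t−z̄)² = 68.6688
r_2 = -0.3303 / 68.6688 = -0.005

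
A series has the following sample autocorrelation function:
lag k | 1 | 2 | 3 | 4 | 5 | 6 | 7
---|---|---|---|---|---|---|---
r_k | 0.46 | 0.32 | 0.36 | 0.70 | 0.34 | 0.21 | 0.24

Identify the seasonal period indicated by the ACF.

4

The largest autocorrelation is r_4 = 0.70; the remaining lags stay at or below 0.46. The elevated value at lag 1 (0.46), dropping to 0.32 at lag 2, reflects decaying short-term dependence rather than seasonality.
The dominant spike at lag 4 indicates a seasonal period of 4.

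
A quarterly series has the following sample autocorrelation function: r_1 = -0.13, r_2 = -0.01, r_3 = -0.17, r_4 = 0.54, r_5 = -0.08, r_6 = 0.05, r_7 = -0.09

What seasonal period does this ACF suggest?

4

The largest autocorrelation is r_4 = 0.54; the remaining lags stay at or below 0.05.
The dominant spike at lag 4 indicates a seasonal period of 4.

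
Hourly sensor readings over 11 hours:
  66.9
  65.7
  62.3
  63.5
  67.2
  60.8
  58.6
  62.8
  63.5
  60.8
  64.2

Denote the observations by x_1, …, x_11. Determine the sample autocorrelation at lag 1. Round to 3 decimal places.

0.118

Mean x̄ = (66.9 + 65.7 + 62.3 + 63.5 + 67.2 + 60.8 + 58.6 + 62.8 + 63.5 + 60.8 + 64.2)/11 = 63.3000
Numerator Σ_{t=1}^{10}(x_t−x̄)(x_{t+1}−x̄) = 8.3200
Denominator Σ(x_t−x̄)² = 70.6600
r_1 = 8.3200 / 70.6600 = 0.118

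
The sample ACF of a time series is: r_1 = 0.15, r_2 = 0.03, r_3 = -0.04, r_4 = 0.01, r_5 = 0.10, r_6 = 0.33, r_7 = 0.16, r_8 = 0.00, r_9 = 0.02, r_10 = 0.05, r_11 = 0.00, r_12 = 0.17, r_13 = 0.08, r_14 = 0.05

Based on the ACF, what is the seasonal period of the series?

The largest autocorrelation is r_6 = 0.33, with a weaker echo at lag 12 (0.17); the remaining lags stay at or below 0.16.
The dominant spike at lag 6 indicates a seasonal period of 6.

6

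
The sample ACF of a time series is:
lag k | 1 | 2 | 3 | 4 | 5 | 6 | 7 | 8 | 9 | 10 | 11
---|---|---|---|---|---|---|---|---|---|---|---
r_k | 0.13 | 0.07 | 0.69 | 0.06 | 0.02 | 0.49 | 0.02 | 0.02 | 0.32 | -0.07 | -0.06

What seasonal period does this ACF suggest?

The largest autocorrelation is r_3 = 0.69, with weaker echoes at lags 6 (0.49) and 9 (0.32); the remaining lags stay at or below 0.13.
The dominant spike at lag 3 indicates a seasonal period of 3.

3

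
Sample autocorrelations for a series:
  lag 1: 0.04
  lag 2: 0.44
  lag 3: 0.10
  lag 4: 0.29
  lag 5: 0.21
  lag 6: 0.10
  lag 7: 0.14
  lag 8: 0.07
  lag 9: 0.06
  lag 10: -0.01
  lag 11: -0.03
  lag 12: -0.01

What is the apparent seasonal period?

The largest autocorrelation is r_2 = 0.44, with a weaker echo at lag 4 (0.29); the remaining lags stay at or below 0.21.
The dominant spike at lag 2 indicates a seasonal period of 2.

2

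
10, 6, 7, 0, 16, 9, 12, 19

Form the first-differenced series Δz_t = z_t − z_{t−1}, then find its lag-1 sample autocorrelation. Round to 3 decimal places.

First differences Δz: -4, 1, -7, 16, -7, 3, 7
Mean of differences = 1.2857
Numerator Σ(Δz_t−Δz̄)(Δz_{t+1}−Δz̄) = -244.3673
Denominator Σ(Δz_t−Δz̄)² = 417.4286
r_1(Δz) = -244.3673 / 417.4286 = -0.585

-0.585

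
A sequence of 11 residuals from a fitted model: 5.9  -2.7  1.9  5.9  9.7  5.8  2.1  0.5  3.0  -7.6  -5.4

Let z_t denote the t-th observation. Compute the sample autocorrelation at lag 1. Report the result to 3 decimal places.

Mean z̄ = (5.9 − 2.7 + 1.9 + 5.9 + 9.7 + 5.8 + 2.1 + 0.5 + 3.0 − 7.6 − 5.4)/11 = 1.7364
Numerator Σ_{t=1}^{10}(z_t−z̄)(z_{t+1}−z̄) = 101.2987
Denominator Σ(z_t−z̄)² = 275.6655
r_1 = 101.2987 / 275.6655 = 0.367

0.367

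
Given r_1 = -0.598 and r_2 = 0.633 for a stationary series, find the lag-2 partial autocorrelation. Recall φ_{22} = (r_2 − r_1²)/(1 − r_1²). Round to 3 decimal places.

0.429

φ_{22} = (r_2 − r_1²) / (1 − r_1²)
r_1² = (-0.598)² = 0.357604
Numerator = 0.633 − 0.3576 = 0.2754; denominator = 1 − 0.3576 = 0.6424
φ_{22} = 0.2754 / 0.6424 = 0.429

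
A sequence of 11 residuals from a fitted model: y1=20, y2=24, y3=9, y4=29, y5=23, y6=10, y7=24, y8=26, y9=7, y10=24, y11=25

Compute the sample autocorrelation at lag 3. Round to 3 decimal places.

0.596

Mean ȳ = (20 + 24 + 9 + 29 + 23 + 10 + 24 + 26 + 7 + 24 + 25)/11 = 20.0909
Numerator Σ_{t=1}^{8}(y_t−ȳ)(y_{t+3}−ȳ) = 350.8843
Denominator Σ(y_t−ȳ)² = 588.9091
r_3 = 350.8843 / 588.9091 = 0.596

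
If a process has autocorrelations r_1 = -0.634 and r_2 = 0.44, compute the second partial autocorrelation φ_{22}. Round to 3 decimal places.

φ_{22} = (r_2 − r_1²) / (1 − r_1²)
r_1² = (-0.634)² = 0.401956
Numerator = 0.44 − 0.4020 = 0.0380; denominator = 1 − 0.4020 = 0.5980
φ_{22} = 0.0380 / 0.5980 = 0.064

0.064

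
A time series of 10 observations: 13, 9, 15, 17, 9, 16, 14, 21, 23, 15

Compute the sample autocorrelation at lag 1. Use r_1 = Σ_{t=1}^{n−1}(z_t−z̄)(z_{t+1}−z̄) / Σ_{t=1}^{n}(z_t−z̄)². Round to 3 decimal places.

0.188

Mean z̄ = (13 + 9 + 15 + 17 + 9 + 16 + 14 + 21 + 23 + 15)/10 = 15.2000
Numerator Σ_{t=1}^{9}(z_t−z̄)(z_{t+1}−z̄) = 34.1600
Denominator Σ(z_t−z̄)² = 181.6000
r_1 = 34.1600 / 181.6000 = 0.188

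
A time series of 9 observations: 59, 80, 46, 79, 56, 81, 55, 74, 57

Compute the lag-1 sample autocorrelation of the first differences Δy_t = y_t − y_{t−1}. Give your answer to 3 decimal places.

-0.898

First differences Δy: 21, -34, 33, -23, 25, -26, 19, -17
Mean of differences = -0.2500
Numerator Σ(Δy_t−Δȳ)(Δy_{t+1}−Δȳ) = -4638.5625
Denominator Σ(Δy_t−Δȳ)² = 5165.5000
r_1(Δy) = -4638.5625 / 5165.5000 = -0.898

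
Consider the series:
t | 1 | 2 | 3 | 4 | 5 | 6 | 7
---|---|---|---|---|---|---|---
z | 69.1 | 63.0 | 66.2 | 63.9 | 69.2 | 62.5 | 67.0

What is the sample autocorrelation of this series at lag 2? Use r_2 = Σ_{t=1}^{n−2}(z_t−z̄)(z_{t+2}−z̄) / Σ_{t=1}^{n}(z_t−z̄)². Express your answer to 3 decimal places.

Mean z̄ = (69.1 + 63.0 + 66.2 + 63.9 + 69.2 + 62.5 + 67.0)/7 = 65.8429
Deviations from mean: 3.2571, -2.8429, 0.3571, -1.9429, 3.3571, -3.3429, 1.1571
Numerator Σ_{t=1}^{5}(z_t−z̄)(z_{t+2}−z̄) = 18.2649
Denominator Σ(z_t−z̄)² = 46.3771
r_2 = 18.2649 / 46.3771 = 0.394

0.394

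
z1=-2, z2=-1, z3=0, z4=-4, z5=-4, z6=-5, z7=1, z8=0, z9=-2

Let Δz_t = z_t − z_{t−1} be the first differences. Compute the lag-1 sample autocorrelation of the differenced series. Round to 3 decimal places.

First differences Δz: 1, 1, -4, 0, -1, 6, -1, -2
Mean of differences = 0.0000
Numerator Σ(Δz_t−Δz̄)(Δz_{t+1}−Δz̄) = -13.0000
Denominator Σ(Δz_t−Δz̄)² = 60.0000
r_1(Δz) = -13.0000 / 60.0000 = -0.217

-0.217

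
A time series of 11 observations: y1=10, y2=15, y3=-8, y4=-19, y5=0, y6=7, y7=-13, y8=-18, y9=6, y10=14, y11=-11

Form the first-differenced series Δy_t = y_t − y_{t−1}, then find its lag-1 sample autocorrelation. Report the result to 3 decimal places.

First differences Δy: 5, -23, -11, 19, 7, -20, -5, 24, 8, -25
Mean of differences = -2.1000
Numerator Σ(Δy_t−Δȳ)(Δy_{t+1}−Δȳ) = -112.5100
Denominator Σ(Δy_t−Δȳ)² = 2730.9000
r_1(Δy) = -112.5100 / 2730.9000 = -0.041

-0.041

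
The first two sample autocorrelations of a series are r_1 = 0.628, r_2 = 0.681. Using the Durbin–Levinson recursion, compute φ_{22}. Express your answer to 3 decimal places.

φ_{22} = (r_2 − r_1²) / (1 − r_1²)
r_1² = (0.628)² = 0.394384
Numerator = 0.681 − 0.3944 = 0.2866; denominator = 1 − 0.3944 = 0.6056
φ_{22} = 0.2866 / 0.6056 = 0.473

0.473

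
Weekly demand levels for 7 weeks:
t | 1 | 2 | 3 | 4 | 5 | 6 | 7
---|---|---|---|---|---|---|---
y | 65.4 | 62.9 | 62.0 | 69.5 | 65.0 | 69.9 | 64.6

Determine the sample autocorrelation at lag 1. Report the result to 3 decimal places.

Mean ȳ = (65.4 + 62.9 + 62.0 + 69.5 + 65.0 + 69.9 + 64.6)/7 = 65.6143
Deviations from mean: -0.2143, -2.7143, -3.6143, 3.8857, -0.6143, 4.2857, -1.0143
Σ(y_t−ȳ)(y_{t+1}−ȳ) = (0.5816) + (9.8102) + (-14.0441) + (-2.3869) + (-2.6327) + (-4.3469) = -13.0188
Denominator Σ(y_t−ȳ)² = 55.3486
r_1 = -13.0188 / 55.3486 = -0.235

-0.235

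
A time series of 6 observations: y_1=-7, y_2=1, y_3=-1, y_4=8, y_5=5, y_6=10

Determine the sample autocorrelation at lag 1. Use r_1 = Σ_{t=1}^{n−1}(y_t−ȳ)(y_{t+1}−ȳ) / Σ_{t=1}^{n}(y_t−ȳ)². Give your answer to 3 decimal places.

0.163

Mean ȳ = (-7 + 1 − 1 + 8 + 5 + 10)/6 = 2.6667
Deviations from mean: -9.6667, -1.6667, -3.6667, 5.3333, 2.3333, 7.3333
Numerator Σ_{t=1}^{5}(y_t−ȳ)(y_{t+1}−ȳ) = 32.2222
Denominator Σ(y_t−ȳ)² = 197.3333
r_1 = 32.2222 / 197.3333 = 0.163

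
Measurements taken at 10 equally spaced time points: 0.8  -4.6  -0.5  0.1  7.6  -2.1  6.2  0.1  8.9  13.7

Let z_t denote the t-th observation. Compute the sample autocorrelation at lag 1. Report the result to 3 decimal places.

0.125

Mean z̄ = (0.8 − 4.6 − 0.5 + 0.1 + 7.6 − 2.1 + 6.2 + 0.1 + 8.9 + 13.7)/10 = 3.0200
Numerator Σ_{t=1}^{9}(z_t−z̄)(z_{t+1}−z̄) = 37.2556
Denominator Σ(z_t−z̄)² = 298.3760
r_1 = 37.2556 / 298.3760 = 0.125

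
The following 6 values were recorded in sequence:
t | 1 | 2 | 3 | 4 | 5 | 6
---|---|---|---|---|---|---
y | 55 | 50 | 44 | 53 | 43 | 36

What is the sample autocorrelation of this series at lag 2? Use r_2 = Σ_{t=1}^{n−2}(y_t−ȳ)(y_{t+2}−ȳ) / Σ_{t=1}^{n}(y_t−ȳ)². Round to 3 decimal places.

Mean ȳ = (55 + 50 + 44 + 53 + 43 + 36)/6 = 46.8333
Σ(y_t−ȳ)(y_{t+2}−ȳ) = (-23.1389) + (19.5278) + (10.8611) + (-66.8056) = -59.5556
Denominator Σ(y_t−ȳ)² = 254.8333
r_2 = -59.5556 / 254.8333 = -0.234

-0.234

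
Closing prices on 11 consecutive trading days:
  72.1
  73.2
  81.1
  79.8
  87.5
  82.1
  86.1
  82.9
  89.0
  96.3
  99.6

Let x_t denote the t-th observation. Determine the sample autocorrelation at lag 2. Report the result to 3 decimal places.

0.223

Mean x̄ = (72.1 + 73.2 + 81.1 + 79.8 + 87.5 + 82.1 + 86.1 + 82.9 + 89.0 + 96.3 + 99.6)/11 = 84.5182
Numerator Σ_{t=1}^{9}(x_t−x̄)(x_{t+2}−x̄) = 161.3139
Denominator Σ(x_t−x̄)² = 722.4764
r_2 = 161.3139 / 722.4764 = 0.223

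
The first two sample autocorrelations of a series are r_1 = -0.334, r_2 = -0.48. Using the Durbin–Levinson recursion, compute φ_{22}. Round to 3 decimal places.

-0.666

φ_{22} = (r_2 − r_1²) / (1 − r_1²)
r_1² = (-0.334)² = 0.111556
Numerator = -0.48 − 0.1116 = -0.5916; denominator = 1 − 0.1116 = 0.8884
φ_{22} = -0.5916 / 0.8884 = -0.666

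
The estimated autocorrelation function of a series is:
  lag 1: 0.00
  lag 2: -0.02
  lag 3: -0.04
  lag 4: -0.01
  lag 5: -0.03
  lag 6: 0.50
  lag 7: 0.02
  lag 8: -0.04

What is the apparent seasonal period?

6

The largest autocorrelation is r_6 = 0.50; the remaining lags stay at or below 0.02.
The dominant spike at lag 6 indicates a seasonal period of 6.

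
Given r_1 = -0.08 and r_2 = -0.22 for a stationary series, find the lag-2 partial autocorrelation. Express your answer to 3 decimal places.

-0.228

φ_{22} = (r_2 − r_1²) / (1 − r_1²)
r_1² = (-0.08)² = 0.0064
Numerator = -0.22 − 0.0064 = -0.2264; denominator = 1 − 0.0064 = 0.9936
φ_{22} = -0.2264 / 0.9936 = -0.228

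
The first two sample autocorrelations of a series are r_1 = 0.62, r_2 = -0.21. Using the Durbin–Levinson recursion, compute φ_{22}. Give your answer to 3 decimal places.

-0.966

φ_{22} = (r_2 − r_1²) / (1 − r_1²)
r_1² = (0.62)² = 0.3844
Numerator = -0.21 − 0.3844 = -0.5944; denominator = 1 − 0.3844 = 0.6156
φ_{22} = -0.5944 / 0.6156 = -0.966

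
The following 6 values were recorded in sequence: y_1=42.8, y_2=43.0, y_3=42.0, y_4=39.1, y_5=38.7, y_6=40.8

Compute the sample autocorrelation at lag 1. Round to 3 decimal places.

Mean ȳ = (42.8 + 43.0 + 42.0 + 39.1 + 38.7 + 40.8)/6 = 41.0667
Deviations from mean: 1.7333, 1.9333, 0.9333, -1.9667, -2.3667, -0.2667
Σ(y_t−ȳ)(y_{t+1}−ȳ) = (3.3511) + (1.8044) + (-1.8356) + (4.6544) + (0.6311) = 8.6056
Denominator Σ(y_t−ȳ)² = 17.1533
r_1 = 8.6056 / 17.1533 = 0.502

0.502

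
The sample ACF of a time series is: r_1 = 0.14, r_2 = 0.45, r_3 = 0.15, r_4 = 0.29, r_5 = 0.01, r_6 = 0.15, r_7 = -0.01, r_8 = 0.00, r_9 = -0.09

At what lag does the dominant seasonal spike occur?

The largest autocorrelation is r_2 = 0.45, with a weaker echo at lag 4 (0.29); the remaining lags stay at or below 0.15.
The dominant spike at lag 2 indicates a seasonal period of 2.

2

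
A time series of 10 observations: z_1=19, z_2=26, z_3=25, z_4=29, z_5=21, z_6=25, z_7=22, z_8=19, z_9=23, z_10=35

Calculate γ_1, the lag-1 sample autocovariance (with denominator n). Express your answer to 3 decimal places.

-1.836

Mean z̄ = (19 + 26 + 25 + 29 + 21 + 25 + 22 + 19 + 23 + 35)/10 = 24.4000
Σ_{t=1}^{9}(z_t−z̄)(z_{t+1}−z̄) = -18.3600
γ_1 = -18.3600 / 10 = -1.836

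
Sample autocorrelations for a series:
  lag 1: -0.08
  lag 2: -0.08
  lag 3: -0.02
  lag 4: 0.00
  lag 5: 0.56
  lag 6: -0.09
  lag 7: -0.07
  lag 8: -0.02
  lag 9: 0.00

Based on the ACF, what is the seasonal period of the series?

5

The largest autocorrelation is r_5 = 0.56; the remaining lags stay at or below 0.00.
The dominant spike at lag 5 indicates a seasonal period of 5.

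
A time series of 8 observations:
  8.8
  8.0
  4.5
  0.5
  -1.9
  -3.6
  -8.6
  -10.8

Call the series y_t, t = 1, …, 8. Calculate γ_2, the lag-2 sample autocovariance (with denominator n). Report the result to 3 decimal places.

Mean ȳ = (8.8 + 8.0 + 4.5 + 0.5 − 1.9 − 3.6 − 8.6 − 10.8)/8 = -0.3875
Deviations: 9.1875, 8.3875, 4.8875, 0.8875, -1.5125, -3.2125, -8.2125, -10.4125
Σ_{t=1}^{6}(y_t−ȳ)(y_{t+2}−ȳ) = 87.9759
γ_2 = 87.9759 / 8 = 10.997

10.997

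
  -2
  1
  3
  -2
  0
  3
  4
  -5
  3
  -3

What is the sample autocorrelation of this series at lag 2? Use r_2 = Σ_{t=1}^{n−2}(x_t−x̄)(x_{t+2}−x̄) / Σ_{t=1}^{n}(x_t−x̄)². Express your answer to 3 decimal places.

-0.031

Mean x̄ = (-2 + 1 + 3 − 2 + 0 + 3 + 4 − 5 + 3 − 3)/10 = 0.2000
Numerator Σ_{t=1}^{8}(x_t−x̄)(x_{t+2}−x̄) = -2.6800
Denominator Σ(x_t−x̄)² = 85.6000
r_2 = -2.6800 / 85.6000 = -0.031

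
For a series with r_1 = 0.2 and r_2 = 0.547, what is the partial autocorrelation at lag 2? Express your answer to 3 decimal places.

φ_{22} = (r_2 − r_1²) / (1 − r_1²)
r_1² = (0.2)² = 0.04
Numerator = 0.547 − 0.0400 = 0.5070; denominator = 1 − 0.0400 = 0.9600
φ_{22} = 0.5070 / 0.9600 = 0.528

0.528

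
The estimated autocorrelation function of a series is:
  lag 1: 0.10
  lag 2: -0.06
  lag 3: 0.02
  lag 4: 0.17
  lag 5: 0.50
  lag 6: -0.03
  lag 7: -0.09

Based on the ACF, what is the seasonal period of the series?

The largest autocorrelation is r_5 = 0.50; the remaining lags stay at or below 0.17.
The dominant spike at lag 5 indicates a seasonal period of 5.

5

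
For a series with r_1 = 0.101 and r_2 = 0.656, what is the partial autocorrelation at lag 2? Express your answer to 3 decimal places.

0.652

φ_{22} = (r_2 − r_1²) / (1 − r_1²)
r_1² = (0.101)² = 0.010201
Numerator = 0.656 − 0.0102 = 0.6458; denominator = 1 − 0.0102 = 0.9898
φ_{22} = 0.6458 / 0.9898 = 0.652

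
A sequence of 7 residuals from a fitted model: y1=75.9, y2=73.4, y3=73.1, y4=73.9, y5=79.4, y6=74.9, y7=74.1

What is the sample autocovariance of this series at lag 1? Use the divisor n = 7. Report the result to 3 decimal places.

-0.216

Mean ȳ = (75.9 + 73.4 + 73.1 + 73.9 + 79.4 + 74.9 + 74.1)/7 = 74.9571
Deviations: 0.9429, -1.5571, -1.8571, -1.0571, 4.4429, -0.0571, -0.8571
Σ_{t=1}^{6}(y_t−ȳ)(y_{t+1}−ȳ) = -1.5147
γ_1 = -1.5147 / 7 = -0.216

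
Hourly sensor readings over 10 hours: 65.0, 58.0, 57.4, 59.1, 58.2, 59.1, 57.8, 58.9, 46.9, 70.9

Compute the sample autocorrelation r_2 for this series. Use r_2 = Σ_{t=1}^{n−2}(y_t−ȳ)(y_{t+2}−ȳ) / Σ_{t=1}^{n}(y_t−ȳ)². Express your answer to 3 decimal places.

0.019

Mean ȳ = (65.0 + 58.0 + 57.4 + 59.1 + 58.2 + 59.1 + 57.8 + 58.9 + 46.9 + 70.9)/10 = 59.1300
Numerator Σ_{t=1}^{8}(y_t−ȳ)(y_{t+2}−ȳ) = 6.2912
Denominator Σ(y_t−ȳ)² = 329.5210
r_2 = 6.2912 / 329.5210 = 0.019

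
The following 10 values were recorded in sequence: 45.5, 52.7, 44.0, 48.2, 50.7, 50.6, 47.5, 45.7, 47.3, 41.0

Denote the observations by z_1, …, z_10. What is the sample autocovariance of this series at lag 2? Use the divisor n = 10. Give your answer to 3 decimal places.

0.797

Mean z̄ = (45.5 + 52.7 + 44.0 + 48.2 + 50.7 + 50.6 + 47.5 + 45.7 + 47.3 + 41.0)/10 = 47.3200
Σ_{t=1}^{8}(z_t−z̄)(z_{t+2}−z̄) = 7.9712
γ_2 = 7.9712 / 10 = 0.797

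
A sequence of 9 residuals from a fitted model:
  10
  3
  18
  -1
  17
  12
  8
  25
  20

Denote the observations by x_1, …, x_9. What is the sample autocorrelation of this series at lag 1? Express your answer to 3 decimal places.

-0.225

Mean x̄ = (10 + 3 + 18 − 1 + 17 + 12 + 8 + 25 + 20)/9 = 12.4444
Numerator Σ_{t=1}^{8}(x_t−x̄)(x_{t+1}−x̄) = -126.3086
Denominator Σ(x_t−x̄)² = 562.2222
r_1 = -126.3086 / 562.2222 = -0.225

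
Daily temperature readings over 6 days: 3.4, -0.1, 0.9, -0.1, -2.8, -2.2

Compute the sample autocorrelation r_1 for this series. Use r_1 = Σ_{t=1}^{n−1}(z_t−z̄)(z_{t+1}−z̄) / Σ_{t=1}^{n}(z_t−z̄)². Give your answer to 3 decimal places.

0.224

Mean z̄ = (3.4 − 0.1 + 0.9 − 0.1 − 2.8 − 2.2)/6 = -0.1500
Deviations from mean: 3.5500, 0.0500, 1.0500, 0.0500, -2.6500, -2.0500
Σ(z_t−z̄)(z_{t+1}−z̄) = (0.1775) + (0.0525) + (0.0525) + (-0.1325) + (5.4325) = 5.5825
Denominator Σ(z_t−z̄)² = 24.9350
r_1 = 5.5825 / 24.9350 = 0.224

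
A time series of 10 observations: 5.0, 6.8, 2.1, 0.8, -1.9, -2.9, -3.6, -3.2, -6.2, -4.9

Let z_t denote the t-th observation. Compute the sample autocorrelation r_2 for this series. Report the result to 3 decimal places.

0.331

Mean z̄ = (5.0 + 6.8 + 2.1 + 0.8 − 1.9 − 2.9 − 3.6 − 3.2 − 6.2 − 4.9)/10 = -0.8000
Numerator Σ_{t=1}^{8}(z_t−z̄)(z_{t+2}−z̄) = 55.5100
Denominator Σ(z_t−z̄)² = 167.5600
r_2 = 55.5100 / 167.5600 = 0.331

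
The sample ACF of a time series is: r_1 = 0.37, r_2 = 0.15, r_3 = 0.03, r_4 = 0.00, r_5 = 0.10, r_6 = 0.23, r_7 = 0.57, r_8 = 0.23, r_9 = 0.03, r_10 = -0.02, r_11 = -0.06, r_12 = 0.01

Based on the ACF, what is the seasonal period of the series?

The largest autocorrelation is r_7 = 0.57; the remaining lags stay at or below 0.37. The elevated value at lag 1 (0.37), dropping to 0.15 at lag 2, reflects decaying short-term dependence rather than seasonality.
The dominant spike at lag 7 indicates a seasonal period of 7.

7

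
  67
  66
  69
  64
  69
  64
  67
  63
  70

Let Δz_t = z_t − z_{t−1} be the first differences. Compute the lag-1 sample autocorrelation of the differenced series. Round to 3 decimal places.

-0.773

First differences Δz: -1, 3, -5, 5, -5, 3, -4, 7
Mean of differences = 0.3750
Numerator Σ(Δz_t−Δz̄)(Δz_{t+1}−Δz̄) = -122.0156
Denominator Σ(Δz_t−Δz̄)² = 157.8750
r_1(Δz) = -122.0156 / 157.8750 = -0.773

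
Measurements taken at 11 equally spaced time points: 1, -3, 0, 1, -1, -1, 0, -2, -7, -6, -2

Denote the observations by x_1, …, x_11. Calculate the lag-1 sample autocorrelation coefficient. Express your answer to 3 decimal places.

Mean x̄ = (1 − 3 + 0 + 1 − 1 − 1 + 0 − 2 − 7 − 6 − 2)/11 = -1.8182
Numerator Σ_{t=1}^{10}(x_t−x̄)(x_{t+1}−x̄) = 27.1488
Denominator Σ(x_t−x̄)² = 69.6364
r_1 = 27.1488 / 69.6364 = 0.390

0.390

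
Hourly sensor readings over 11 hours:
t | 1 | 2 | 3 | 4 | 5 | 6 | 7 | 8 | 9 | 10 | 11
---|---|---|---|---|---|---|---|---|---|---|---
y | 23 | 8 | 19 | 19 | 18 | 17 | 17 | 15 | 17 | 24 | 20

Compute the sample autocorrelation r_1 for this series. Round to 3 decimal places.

Mean ȳ = (23 + 8 + 19 + 19 + 18 + 17 + 17 + 15 + 17 + 24 + 20)/11 = 17.9091
Numerator Σ_{t=1}^{10}(y_t−ȳ)(y_{t+1}−ȳ) = -46.7355
Denominator Σ(y_t−ȳ)² = 178.9091
r_1 = -46.7355 / 178.9091 = -0.261

-0.261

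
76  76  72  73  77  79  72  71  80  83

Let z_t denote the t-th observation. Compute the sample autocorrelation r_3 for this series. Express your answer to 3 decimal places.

-0.151

Mean z̄ = (76 + 76 + 72 + 73 + 77 + 79 + 72 + 71 + 80 + 83)/10 = 75.9000
Σ(z_t−z̄)(z_{t+3}−z̄) = (-0.2900) + (0.1100) + (-12.0900) + (11.3100) + (-5.3900) + (12.7100) + (-27.6900) = -21.3300
Denominator Σ(z_t−z̄)² = 140.9000
r_3 = -21.3300 / 140.9000 = -0.151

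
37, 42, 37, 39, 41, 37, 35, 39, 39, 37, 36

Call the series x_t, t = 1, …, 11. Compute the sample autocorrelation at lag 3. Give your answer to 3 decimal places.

0.265

Mean x̄ = (37 + 42 + 37 + 39 + 41 + 37 + 35 + 39 + 39 + 37 + 36)/11 = 38.0909
Numerator Σ_{t=1}^{8}(x_t−x̄)(x_{t+3}−x̄) = 11.8843
Denominator Σ(x_t−x̄)² = 44.9091
r_3 = 11.8843 / 44.9091 = 0.265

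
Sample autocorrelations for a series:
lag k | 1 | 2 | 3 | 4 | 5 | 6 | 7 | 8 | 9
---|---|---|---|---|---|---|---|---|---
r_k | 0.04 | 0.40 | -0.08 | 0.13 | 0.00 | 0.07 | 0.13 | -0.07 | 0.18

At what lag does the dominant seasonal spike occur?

The largest autocorrelation is r_2 = 0.40; the remaining lags stay at or below 0.18.
The dominant spike at lag 2 indicates a seasonal period of 2.

2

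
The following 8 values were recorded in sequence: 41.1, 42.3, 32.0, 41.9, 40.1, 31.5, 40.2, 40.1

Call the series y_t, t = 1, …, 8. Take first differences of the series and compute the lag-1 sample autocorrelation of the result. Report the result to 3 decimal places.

-0.538

First differences Δy: 1.2, -10.3, 9.9, -1.8, -8.6, 8.7, -0.1
Mean of differences = -0.1429
Numerator Σ(Δy_t−Δȳ)(Δy_{t+1}−Δȳ) = -192.6804
Denominator Σ(Δy_t−Δȳ)² = 358.2971
r_1(Δy) = -192.6804 / 358.2971 = -0.538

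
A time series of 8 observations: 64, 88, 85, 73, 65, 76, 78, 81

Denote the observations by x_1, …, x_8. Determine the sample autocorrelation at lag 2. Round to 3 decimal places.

Mean x̄ = (64 + 88 + 85 + 73 + 65 + 76 + 78 + 81)/8 = 76.2500
Numerator Σ_{t=1}^{6}(x_t−x̄)(x_{t+2}−x̄) = -263.8750
Denominator Σ(x_t−x̄)² = 527.5000
r_2 = -263.8750 / 527.5000 = -0.500

-0.500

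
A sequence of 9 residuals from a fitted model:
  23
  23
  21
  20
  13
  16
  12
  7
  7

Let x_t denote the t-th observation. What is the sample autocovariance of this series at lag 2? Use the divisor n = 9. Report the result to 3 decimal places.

10.705

Mean x̄ = (23 + 23 + 21 + 20 + 13 + 16 + 12 + 7 + 7)/9 = 15.7778
Σ_{t=1}^{7}(x_t−x̄)(x_{t+2}−x̄) = 96.3457
γ_2 = 96.3457 / 9 = 10.705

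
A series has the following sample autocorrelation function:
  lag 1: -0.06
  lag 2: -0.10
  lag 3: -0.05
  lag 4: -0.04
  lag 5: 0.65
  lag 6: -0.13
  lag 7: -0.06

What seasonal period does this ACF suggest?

The largest autocorrelation is r_5 = 0.65; the remaining lags stay at or below -0.04.
The dominant spike at lag 5 indicates a seasonal period of 5.

5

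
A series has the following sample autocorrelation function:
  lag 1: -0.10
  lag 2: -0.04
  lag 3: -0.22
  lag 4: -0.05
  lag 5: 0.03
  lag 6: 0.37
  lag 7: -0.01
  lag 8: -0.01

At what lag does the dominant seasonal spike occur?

6

The largest autocorrelation is r_6 = 0.37; the remaining lags stay at or below 0.03.
The dominant spike at lag 6 indicates a seasonal period of 6.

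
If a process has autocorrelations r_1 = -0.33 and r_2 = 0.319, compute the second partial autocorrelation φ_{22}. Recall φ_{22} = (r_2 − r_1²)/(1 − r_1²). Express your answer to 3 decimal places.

φ_{22} = (r_2 − r_1²) / (1 − r_1²)
r_1² = (-0.33)² = 0.1089
Numerator = 0.319 − 0.1089 = 0.2101; denominator = 1 − 0.1089 = 0.8911
φ_{22} = 0.2101 / 0.8911 = 0.236

0.236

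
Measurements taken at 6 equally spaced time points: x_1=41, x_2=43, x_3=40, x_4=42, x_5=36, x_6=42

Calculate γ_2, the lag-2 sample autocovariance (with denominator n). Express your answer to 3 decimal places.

1.296

Mean x̄ = (41 + 43 + 40 + 42 + 36 + 42)/6 = 40.6667
Deviations: 0.3333, 2.3333, -0.6667, 1.3333, -4.6667, 1.3333
Σ_{t=1}^{4}(x_t−x̄)(x_{t+2}−x̄) = 7.7778
γ_2 = 7.7778 / 6 = 1.296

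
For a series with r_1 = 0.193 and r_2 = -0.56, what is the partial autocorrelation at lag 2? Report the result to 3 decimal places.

-0.620

φ_{22} = (r_2 − r_1²) / (1 − r_1²)
r_1² = (0.193)² = 0.037249
Numerator = -0.56 − 0.0372 = -0.5972; denominator = 1 − 0.0372 = 0.9628
φ_{22} = -0.5972 / 0.9628 = -0.620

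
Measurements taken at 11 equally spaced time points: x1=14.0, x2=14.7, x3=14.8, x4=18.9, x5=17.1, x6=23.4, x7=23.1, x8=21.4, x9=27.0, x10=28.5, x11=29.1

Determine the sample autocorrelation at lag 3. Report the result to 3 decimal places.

0.165

Mean x̄ = (14.0 + 14.7 + 14.8 + 18.9 + 17.1 + 23.4 + 23.1 + 21.4 + 27.0 + 28.5 + 29.1)/11 = 21.0909
Numerator Σ_{t=1}^{8}(x_t−x̄)(x_{t+3}−x̄) = 51.8852
Denominator Σ(x_t−x̄)² = 314.8491
r_3 = 51.8852 / 314.8491 = 0.165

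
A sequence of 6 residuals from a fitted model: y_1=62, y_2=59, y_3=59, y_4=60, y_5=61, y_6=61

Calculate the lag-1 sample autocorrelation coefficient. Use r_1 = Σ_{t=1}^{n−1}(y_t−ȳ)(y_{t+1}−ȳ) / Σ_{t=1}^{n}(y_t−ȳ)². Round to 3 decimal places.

Mean ȳ = (62 + 59 + 59 + 60 + 61 + 61)/6 = 60.3333
Deviations from mean: 1.6667, -1.3333, -1.3333, -0.3333, 0.6667, 0.6667
Numerator Σ_{t=1}^{5}(y_t−ȳ)(y_{t+1}−ȳ) = 0.2222
Denominator Σ(y_t−ȳ)² = 7.3333
r_1 = 0.2222 / 7.3333 = 0.030

0.030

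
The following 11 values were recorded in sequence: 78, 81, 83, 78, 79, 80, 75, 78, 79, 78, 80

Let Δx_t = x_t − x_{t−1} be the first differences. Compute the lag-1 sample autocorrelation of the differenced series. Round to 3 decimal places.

First differences Δx: 3, 2, -5, 1, 1, -5, 3, 1, -1, 2
Mean of differences = 0.2000
Numerator Σ(Δx_t−Δx̄)(Δx_{t+1}−Δx̄) = -27.4400
Denominator Σ(Δx_t−Δx̄)² = 79.6000
r_1(Δx) = -27.4400 / 79.6000 = -0.345

-0.345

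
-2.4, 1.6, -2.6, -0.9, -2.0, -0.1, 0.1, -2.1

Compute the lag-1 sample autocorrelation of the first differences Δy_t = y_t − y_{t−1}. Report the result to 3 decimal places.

First differences Δy: 4.0, -4.2, 1.7, -1.1, 1.9, 0.2, -2.2
Mean of differences = 0.0429
Numerator Σ(Δy_t−Δȳ)(Δy_{t+1}−Δȳ) = -27.8976
Denominator Σ(Δy_t−Δȳ)² = 46.2171
r_1(Δy) = -27.8976 / 46.2171 = -0.604

-0.604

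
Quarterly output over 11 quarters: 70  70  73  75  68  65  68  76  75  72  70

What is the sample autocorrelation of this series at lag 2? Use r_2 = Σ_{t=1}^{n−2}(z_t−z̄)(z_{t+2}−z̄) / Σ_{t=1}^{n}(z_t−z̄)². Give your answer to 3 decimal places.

Mean z̄ = (70 + 70 + 73 + 75 + 68 + 65 + 68 + 76 + 75 + 72 + 70)/11 = 71.0909
Numerator Σ_{t=1}^{9}(z_t−z̄)(z_{t+2}−z̄) = -68.2893
Denominator Σ(z_t−z̄)² = 118.9091
r_2 = -68.2893 / 118.9091 = -0.574

-0.574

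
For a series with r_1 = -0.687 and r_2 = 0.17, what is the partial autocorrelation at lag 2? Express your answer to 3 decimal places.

φ_{22} = (r_2 − r_1²) / (1 − r_1²)
r_1² = (-0.687)² = 0.471969
Numerator = 0.17 − 0.4720 = -0.3020; denominator = 1 − 0.4720 = 0.5280
φ_{22} = -0.3020 / 0.5280 = -0.572

-0.572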